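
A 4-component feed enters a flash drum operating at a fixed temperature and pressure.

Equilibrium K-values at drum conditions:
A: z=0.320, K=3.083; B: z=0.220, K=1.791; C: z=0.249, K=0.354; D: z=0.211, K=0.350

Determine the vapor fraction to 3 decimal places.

Material balance + equilibrium reduce to Σ zᵢ(Kᵢ−1)/(1+ψ(Kᵢ−1)) = 0.
g(0) = ΣzᵢKᵢ − 1 = 0.543 and g(1) = 1 − Σzᵢ/Kᵢ = -0.533, so a root lies in (0, 1).
Newton–Raphson from ψ = 0.5:
  ψ = 0.500: g = 0.0104, g' = -0.826 → ψ = 0.513
Converged at ψ = 0.513.

ψ = 0.513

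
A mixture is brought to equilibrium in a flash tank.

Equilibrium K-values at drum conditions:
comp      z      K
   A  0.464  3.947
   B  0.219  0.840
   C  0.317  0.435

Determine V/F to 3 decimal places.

V/F = 0.857

Material balance + equilibrium reduce to Σ zᵢ(Kᵢ−1)/(1+V/F(Kᵢ−1)) = 0.
Check two-phase: ΣzᵢKᵢ = 2.153 > 1 and Σzᵢ/Kᵢ = 1.107 > 1, so g(0) = 1.153 > 0 and g(1) = -0.107 < 0.
Newton–Raphson from V/F = 0.5:
  V/F = 0.500: g = 0.2651, g' = -0.862 → V/F = 0.808
  V/F = 0.808: g = 0.0349, g' = -0.702 → V/F = 0.857
Converged at V/F = 0.857.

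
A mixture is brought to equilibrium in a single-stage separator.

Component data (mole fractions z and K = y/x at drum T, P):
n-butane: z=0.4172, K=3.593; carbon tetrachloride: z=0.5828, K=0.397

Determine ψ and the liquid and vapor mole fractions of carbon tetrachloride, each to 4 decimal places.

ψ = 0.4671, x_carbon tetrachloride = 0.8113, y_carbon tetrachloride = 0.3221

Material balance + equilibrium reduce to Σ zᵢ(Kᵢ−1)/(1+ψ(Kᵢ−1)) = 0.
Feasibility: ΣzᵢKᵢ = 1.7304, Σzᵢ/Kᵢ = 1.5841 — both > 1, two phases present.
Binary case is linear: z₁(K₁−1)(1+ψ(K₂−1)) + z₂(K₂−1)(1+ψ(K₁−1)) = 0
⇒ ψ = [z₁(K₁−1)+z₂(K₂−1)] / [−(K₁−1)(K₂−1)] = 0.73037/1.56358 = 0.4671
Compositions from xᵢ = zᵢ/(1+ψ(Kᵢ−1)), yᵢ = Kᵢxᵢ:
  n-butane: x = 0.1887, y = 0.6779
  carbon tetrachloride: x = 0.8113, y = 0.3221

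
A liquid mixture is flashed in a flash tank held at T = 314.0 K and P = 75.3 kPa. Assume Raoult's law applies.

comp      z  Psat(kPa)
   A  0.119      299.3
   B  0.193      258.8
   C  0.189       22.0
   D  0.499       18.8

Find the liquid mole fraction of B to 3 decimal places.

Raoult's law: Kᵢ = Pᵢˢᵃᵗ/P = Pᵢˢᵃᵗ/75.3.
  K_A = 299.3/75.3 = 3.97477, K_B = 258.8/75.3 = 3.43692, K_C = 22.0/75.3 = 0.29216, K_D = 18.8/75.3 = 0.24967
Let ψ = V/F and solve Σ zᵢ(Kᵢ−1)/(1+ψ(Kᵢ−1)) = 0.
Feasibility: ΣzᵢKᵢ = 1.316, Σzᵢ/Kᵢ = 2.732 — both > 1, two phases present.
Newton iteration, ψ⁰ = 0.5:
  ψ = 0.500: g = -0.4520, g' = -1.350 → ψ = 0.165
  ψ = 0.165: g = -0.0060, g' = -1.544 → ψ = 0.161
Converged at ψ = 0.161.
Compositions from xᵢ = zᵢ/(1+ψ(Kᵢ−1)), yᵢ = Kᵢxᵢ:
  A: x = 0.080, y = 0.320
  B: x = 0.139, y = 0.476
  C: x = 0.213, y = 0.062
  D: x = 0.568, y = 0.142

x_B = 0.139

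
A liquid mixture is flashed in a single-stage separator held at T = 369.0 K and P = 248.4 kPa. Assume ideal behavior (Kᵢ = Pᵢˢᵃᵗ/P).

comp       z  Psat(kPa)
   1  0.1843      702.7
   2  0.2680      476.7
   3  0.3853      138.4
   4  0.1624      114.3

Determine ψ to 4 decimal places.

ψ = 0.5115

Raoult's law: Kᵢ = Pᵢˢᵃᵗ/P = Pᵢˢᵃᵗ/248.4.
  K_1 = 702.7/248.4 = 2.828905, K_2 = 476.7/248.4 = 1.919082, K_3 = 138.4/248.4 = 0.557166, K_4 = 114.3/248.4 = 0.460145
Rachford–Rice: g(ψ) = Σ zᵢ(Kᵢ−1)/(1+ψ(Kᵢ−1)) = 0.
Check two-phase: ΣzᵢKᵢ = 1.3251 > 1 and Σzᵢ/Kᵢ = 1.2493 > 1, so g(0) = 0.3251 > 0 and g(1) = -0.2493 < 0.
Newton–Raphson from ψ = 0.5:
  ψ = 0.5000: g = 0.00559, g' = -0.4879 → ψ = 0.5115
Converged at ψ = 0.5115.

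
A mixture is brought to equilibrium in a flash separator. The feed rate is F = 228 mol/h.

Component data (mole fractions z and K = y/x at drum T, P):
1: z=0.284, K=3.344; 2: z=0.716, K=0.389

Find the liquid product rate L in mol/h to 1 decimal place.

L = 191.7 mol/h

Let ψ = V/F and solve Σ zᵢ(Kᵢ−1)/(1+ψ(Kᵢ−1)) = 0.
Check two-phase: ΣzᵢKᵢ = 1.228 > 1 and Σzᵢ/Kᵢ = 1.926 > 1, so g(0) = 0.228 > 0 and g(1) = -0.926 < 0.
Binary case is linear: z₁(K₁−1)(1+ψ(K₂−1)) + z₂(K₂−1)(1+ψ(K₁−1)) = 0
⇒ ψ = [z₁(K₁−1)+z₂(K₂−1)] / [−(K₁−1)(K₂−1)] = 0.2282/1.4322 = 0.159
Then V = ψ·F = 0.1594·228 = 36.3 mol/h and L = F − V = 191.7 mol/h.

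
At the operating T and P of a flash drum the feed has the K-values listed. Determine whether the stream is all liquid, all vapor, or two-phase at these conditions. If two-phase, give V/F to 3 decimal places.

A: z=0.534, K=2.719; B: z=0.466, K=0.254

ΣzᵢKᵢ = 1.570; Σzᵢ/Kᵢ = 2.031.
Both exceed 1, so a two-phase solution exists.
Material balance + equilibrium reduce to Σ zᵢ(Kᵢ−1)/(1+ψ(Kᵢ−1)) = 0.
Binary case is linear: z₁(K₁−1)(1+ψ(K₂−1)) + z₂(K₂−1)(1+ψ(K₁−1)) = 0
⇒ ψ = [z₁(K₁−1)+z₂(K₂−1)] / [−(K₁−1)(K₂−1)] = 0.5703/1.2824 = 0.445

two-phase, V/F = 0.445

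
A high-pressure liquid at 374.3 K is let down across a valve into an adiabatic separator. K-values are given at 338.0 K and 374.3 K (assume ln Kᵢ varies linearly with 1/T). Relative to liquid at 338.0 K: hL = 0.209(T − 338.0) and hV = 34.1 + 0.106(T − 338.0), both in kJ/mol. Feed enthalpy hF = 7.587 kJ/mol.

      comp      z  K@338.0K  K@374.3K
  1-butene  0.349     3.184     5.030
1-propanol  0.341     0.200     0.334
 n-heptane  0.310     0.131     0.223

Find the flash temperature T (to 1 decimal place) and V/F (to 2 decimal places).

Adiabatic flash: solve Rachford–Rice at each trial T, then check hF = ψ·hV(T) + (1−ψ)·hL(T).
  T = 338.0 K: K = (3.184, 0.200, 0.131), RR gives ψ = 0.121, H_out = 4.122 kJ/mol
  T = 374.3 K: K = (5.030, 0.334, 0.223), RR gives ψ = 0.323, H_out = 17.396 kJ/mol
  T = 356.1 K: K = (4.046, 0.262, 0.173), RR gives ψ = 0.233, H_out = 11.298 kJ/mol
  T = 347.1 K: K = (3.603, 0.230, 0.151), RR gives ψ = 0.182, H_out = 7.933 kJ/mol
  T = 342.6 K: K = (3.392, 0.215, 0.141), RR gives ψ = 0.153, H_out = 6.111 kJ/mol
  T = 344.9 K: K = (3.499, 0.222, 0.146), RR gives ψ = 0.168, H_out = 7.056 kJ/mol
Linear interpolation between T = 344.9 (H_out = 7.056) and T = 347.1 (H_out = 7.933) on hF = 7.587 gives T ≈ 346.2 K, at which ψ = 0.18.

T = 346.2 K, V/F = 0.18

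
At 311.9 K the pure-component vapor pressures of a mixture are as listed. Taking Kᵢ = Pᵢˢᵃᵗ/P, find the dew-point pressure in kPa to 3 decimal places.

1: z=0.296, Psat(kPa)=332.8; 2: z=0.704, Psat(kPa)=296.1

At the dew point ψ → 1, so Σzᵢ/Kᵢ = 1 with Kᵢ = Pᵢˢᵃᵗ/P ⇒ 1/P = Σzᵢ/Pᵢˢᵃᵗ.
1/P = 0.296/332.8 + 0.704/296.1 = 0.003267 ⇒ P = 306.091 kPa

Pdew = 306.091 kPa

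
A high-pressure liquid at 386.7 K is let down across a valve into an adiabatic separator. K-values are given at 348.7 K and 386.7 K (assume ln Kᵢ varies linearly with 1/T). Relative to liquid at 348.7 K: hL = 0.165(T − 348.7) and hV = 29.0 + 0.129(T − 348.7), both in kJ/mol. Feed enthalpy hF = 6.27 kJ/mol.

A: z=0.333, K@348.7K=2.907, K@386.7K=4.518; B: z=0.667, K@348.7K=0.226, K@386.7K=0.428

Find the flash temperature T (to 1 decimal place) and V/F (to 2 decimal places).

Adiabatic flash: solve Rachford–Rice at each trial T, then check hF = ψ·hV(T) + (1−ψ)·hL(T).
  T = 348.7 K: K = (2.907, 0.226), RR gives ψ = 0.080, H_out = 2.334 kJ/mol
  T = 386.7 K: K = (4.518, 0.428), RR gives ψ = 0.393, H_out = 17.118 kJ/mol
  T = 367.7 K: K = (3.666, 0.316), RR gives ψ = 0.237, H_out = 9.839 kJ/mol
  T = 358.2 K: K = (3.274, 0.269), RR gives ψ = 0.162, H_out = 6.209 kJ/mol
  T = 362.9 K: K = (3.465, 0.291), RR gives ψ = 0.199, H_out = 8.023 kJ/mol
  T = 360.5 K: K = (3.367, 0.280), RR gives ψ = 0.180, H_out = 7.103 kJ/mol
Linear interpolation between T = 358.2 (H_out = 6.209) and T = 360.5 (H_out = 7.103) on hF = 6.27 gives T ≈ 358.4 K, at which ψ = 0.16.

T = 358.4 K, V/F = 0.16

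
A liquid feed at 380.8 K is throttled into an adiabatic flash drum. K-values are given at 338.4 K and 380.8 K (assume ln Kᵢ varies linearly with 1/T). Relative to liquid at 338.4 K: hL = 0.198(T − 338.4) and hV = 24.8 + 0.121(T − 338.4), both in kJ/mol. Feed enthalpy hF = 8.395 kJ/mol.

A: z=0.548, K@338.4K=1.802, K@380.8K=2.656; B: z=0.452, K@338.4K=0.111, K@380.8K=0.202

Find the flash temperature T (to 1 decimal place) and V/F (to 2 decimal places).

T = 353.9 K, V/F = 0.23

Adiabatic flash: solve Rachford–Rice at each trial T, then check hF = ψ·hV(T) + (1−ψ)·hL(T).
  T = 338.4 K: K = (1.802, 0.111), RR gives ψ = 0.053, H_out = 1.310 kJ/mol
  T = 380.8 K: K = (2.656, 0.202), RR gives ψ = 0.414, H_out = 17.306 kJ/mol
  T = 359.6 K: K = (2.213, 0.152), RR gives ψ = 0.274, H_out = 10.542 kJ/mol
  T = 349.0 K: K = (2.003, 0.131), RR gives ψ = 0.180, H_out = 6.411 kJ/mol
  T = 354.3 K: K = (2.107, 0.141), RR gives ψ = 0.230, H_out = 8.567 kJ/mol
  T = 351.6 K: K = (2.054, 0.136), RR gives ψ = 0.205, H_out = 7.494 kJ/mol
  T = 353.0 K: K = (2.081, 0.139), RR gives ψ = 0.218, H_out = 8.057 kJ/mol
Linear interpolation between T = 353.0 (H_out = 8.057) and T = 354.3 (H_out = 8.567) on hF = 8.395 gives T ≈ 353.9 K, at which ψ = 0.23.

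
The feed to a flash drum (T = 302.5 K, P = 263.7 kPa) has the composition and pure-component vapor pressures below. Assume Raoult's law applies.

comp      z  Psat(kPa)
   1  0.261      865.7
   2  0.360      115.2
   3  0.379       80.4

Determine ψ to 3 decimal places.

ψ = 0.090

Raoult's law: Kᵢ = Pᵢˢᵃᵗ/P = Pᵢˢᵃᵗ/263.7.
  K_1 = 865.7/263.7 = 3.28290, K_2 = 115.2/263.7 = 0.43686, K_3 = 80.4/263.7 = 0.30489
Rachford–Rice: g(ψ) = Σ zᵢ(Kᵢ−1)/(1+ψ(Kᵢ−1)) = 0.
Check two-phase: ΣzᵢKᵢ = 1.130 > 1 and Σzᵢ/Kᵢ = 2.147 > 1, so g(0) = 0.130 > 0 and g(1) = -1.147 < 0.
Newton–Raphson from ψ = 0.5:
  ψ = 0.500: g = -0.4077, g' = -0.948 → ψ = 0.070
  ψ = 0.070: g = 0.0259, g' = -1.338 → ψ = 0.089
  ψ = 0.089: g = 0.0006, g' = -1.273 → ψ = 0.090
Converged at ψ = 0.090.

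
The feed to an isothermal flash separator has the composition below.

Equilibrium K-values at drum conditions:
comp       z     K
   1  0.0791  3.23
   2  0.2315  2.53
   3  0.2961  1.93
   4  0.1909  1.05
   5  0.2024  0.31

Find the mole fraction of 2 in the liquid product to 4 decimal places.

x_2 = 0.0975

Material balance + equilibrium reduce to Σ zᵢ(Kᵢ−1)/(1+β(Kᵢ−1)) = 0.
g(0) = ΣzᵢKᵢ − 1 = 0.6758 and g(1) = 1 − Σzᵢ/Kᵢ = -0.1041, so a root lies in (0, 1).
Newton iteration, β⁰ = 0.43:
  β = 0.4300: g = 0.31117, g' = -0.6256 → β = 0.9274
  β = 0.9274: g = -0.02691, g' = -0.9518 → β = 0.8991
  β = 0.8991: g = -0.00098, g' = -0.8846 → β = 0.8980
Converged at β = 0.8980.
Compositions from xᵢ = zᵢ/(1+β(Kᵢ−1)), yᵢ = Kᵢxᵢ:
  1: x = 0.0263, y = 0.0851
  2: x = 0.0975, y = 0.2467
  3: x = 0.1614, y = 0.3114
  4: x = 0.1827, y = 0.1918
  5: x = 0.5321, y = 0.1649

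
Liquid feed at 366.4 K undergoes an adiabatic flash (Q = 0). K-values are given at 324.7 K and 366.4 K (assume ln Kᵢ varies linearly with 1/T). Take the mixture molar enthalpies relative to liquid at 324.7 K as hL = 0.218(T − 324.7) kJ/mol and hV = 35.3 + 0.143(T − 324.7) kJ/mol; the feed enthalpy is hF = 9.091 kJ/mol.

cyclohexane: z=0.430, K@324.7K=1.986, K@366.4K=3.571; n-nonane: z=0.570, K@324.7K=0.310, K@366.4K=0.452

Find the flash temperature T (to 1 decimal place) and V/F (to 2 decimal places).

Adiabatic flash: solve Rachford–Rice at each trial T, then check hF = ψ·hV(T) + (1−ψ)·hL(T).
  T = 324.7 K: K = (1.986, 0.310), RR gives ψ = 0.045, H_out = 1.592 kJ/mol
  T = 366.4 K: K = (3.571, 0.452), RR gives ψ = 0.563, H_out = 27.203 kJ/mol
  T = 345.5 K: K = (2.709, 0.378), RR gives ψ = 0.358, H_out = 16.621 kJ/mol
  T = 335.1 K: K = (2.331, 0.344), RR gives ψ = 0.227, H_out = 10.092 kJ/mol
  T = 329.9 K: K = (2.154, 0.327), RR gives ψ = 0.145, H_out = 6.185 kJ/mol
  T = 332.5 K: K = (2.241, 0.335), RR gives ψ = 0.187, H_out = 8.209 kJ/mol
  T = 333.8 K: K = (2.286, 0.339), RR gives ψ = 0.207, H_out = 9.166 kJ/mol
Linear interpolation between T = 332.5 (H_out = 8.209) and T = 333.8 (H_out = 9.166) on hF = 9.091 gives T ≈ 333.7 K, at which ψ = 0.21.

T = 333.7 K, V/F = 0.21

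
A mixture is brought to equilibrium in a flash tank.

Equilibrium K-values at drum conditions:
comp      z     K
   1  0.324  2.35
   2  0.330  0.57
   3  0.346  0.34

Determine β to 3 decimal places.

β = 0.089

Newton–Raphson from β = 0.4:
  β = 0.400: g = -0.1976, g' = -0.616 → β = 0.079
  β = 0.079: g = 0.0072, g' = -0.715 → β = 0.089
Converged at β = 0.089.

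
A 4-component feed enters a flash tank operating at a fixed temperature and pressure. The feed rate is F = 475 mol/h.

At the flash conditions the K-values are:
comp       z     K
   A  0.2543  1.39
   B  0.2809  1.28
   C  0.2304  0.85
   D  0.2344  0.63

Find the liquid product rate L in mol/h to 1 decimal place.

L = 198.2 mol/h

Rachford–Rice: g(V/F) = Σ zᵢ(Kᵢ−1)/(1+V/F(Kᵢ−1)) = 0.
Check two-phase: ΣzᵢKᵢ = 1.0565 > 1 and Σzᵢ/Kᵢ = 1.0455 > 1, so g(0) = 0.0565 > 0 and g(1) = -0.0455 < 0.
Iterate (Newton) starting at V/F = 0.67:
  V/F = 0.6700: g = -0.00888, g' = -0.1031 → V/F = 0.5839
  V/F = 0.5839: g = -0.00012, g' = -0.1004 → V/F = 0.5827
Converged at V/F = 0.5827.
Then V = V/F·F = 0.5827·475 = 276.8 mol/h and L = F − V = 198.2 mol/h.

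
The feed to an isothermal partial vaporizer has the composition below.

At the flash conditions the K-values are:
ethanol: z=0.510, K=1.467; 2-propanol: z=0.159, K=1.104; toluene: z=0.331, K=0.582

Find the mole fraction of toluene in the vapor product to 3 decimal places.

y_toluene = 0.272

Material balance + equilibrium reduce to Σ zᵢ(Kᵢ−1)/(1+β(Kᵢ−1)) = 0.
g(0) = ΣzᵢKᵢ − 1 = 0.116 and g(1) = 1 − Σzᵢ/Kᵢ = -0.060, so a root lies in (0, 1).
Iterate (Newton) starting at β = 0.5:
  β = 0.500: g = 0.0339, g' = -0.167 → β = 0.703
  β = 0.703: g = -0.0012, g' = -0.180 → β = 0.696
Converged at β = 0.696.
Compositions from xᵢ = zᵢ/(1+β(Kᵢ−1)), yᵢ = Kᵢxᵢ:
  ethanol: x = 0.385, y = 0.565
  2-propanol: x = 0.148, y = 0.164
  toluene: x = 0.467, y = 0.272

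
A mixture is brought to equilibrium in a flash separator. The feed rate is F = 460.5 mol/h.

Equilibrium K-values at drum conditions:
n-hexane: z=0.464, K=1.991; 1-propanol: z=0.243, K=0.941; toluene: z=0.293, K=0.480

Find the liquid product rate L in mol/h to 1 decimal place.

L = 116.4 mol/h

Rachford–Rice: g(β) = Σ zᵢ(Kᵢ−1)/(1+β(Kᵢ−1)) = 0.
Check two-phase: ΣzᵢKᵢ = 1.293 > 1 and Σzᵢ/Kᵢ = 1.102 > 1, so g(0) = 0.293 > 0 and g(1) = -0.102 < 0.
Newton iteration, β⁰ = 0.41:
  β = 0.410: g = 0.1186, g' = -0.359 → β = 0.740
  β = 0.740: g = 0.0026, g' = -0.362 → β = 0.747
Converged at β = 0.747.
Then V = β·F = 0.7473·460.5 = 344.1 mol/h and L = F − V = 116.4 mol/h.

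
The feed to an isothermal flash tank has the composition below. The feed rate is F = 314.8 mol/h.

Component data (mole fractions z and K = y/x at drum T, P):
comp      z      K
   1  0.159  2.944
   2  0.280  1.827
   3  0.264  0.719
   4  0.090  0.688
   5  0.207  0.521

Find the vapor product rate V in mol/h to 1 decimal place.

V = 220.5 mol/h

Rachford–Rice: g(ψ) = Σ zᵢ(Kᵢ−1)/(1+ψ(Kᵢ−1)) = 0.
Check two-phase: ΣzᵢKᵢ = 1.339 > 1 and Σzᵢ/Kᵢ = 1.103 > 1, so g(0) = 0.339 > 0 and g(1) = -0.103 < 0.
Newton iteration, ψ⁰ = 0.48:
  ψ = 0.480: g = 0.0781, g' = -0.379 → ψ = 0.686
  ψ = 0.686: g = 0.0048, g' = -0.340 → ψ = 0.700
Converged at ψ = 0.700.
Then V = ψ·F = 0.7004·314.8 = 220.5 mol/h and L = F − V = 94.3 mol/h.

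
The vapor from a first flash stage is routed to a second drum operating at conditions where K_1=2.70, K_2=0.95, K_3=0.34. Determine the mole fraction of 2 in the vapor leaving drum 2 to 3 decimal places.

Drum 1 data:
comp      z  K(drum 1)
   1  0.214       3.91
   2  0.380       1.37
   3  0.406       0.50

Drum 1:
Let ψ₁ = V/F and solve Σ zᵢ(Kᵢ−1)/(1+ψ₁(Kᵢ−1)) = 0.
Feasibility: ΣzᵢKᵢ = 1.560, Σzᵢ/Kᵢ = 1.144 — both > 1, two phases present.
Newton iteration, ψ₁⁰ = 0.51:
  ψ₁ = 0.510: g = 0.0965, g' = -0.513 → ψ₁ = 0.698
  ψ₁ = 0.698: g = 0.0054, g' = -0.470 → ψ₁ = 0.709
Converged at ψ₁ = 0.709.
Drum-1 compositions:
  1: x = 0.070, y = 0.273
  2: x = 0.301, y = 0.412
  3: x = 0.629, y = 0.315
Drum-2 feed = drum-1 vapor: z₂ = (0.2731, 0.4124, 0.3146).
Drum 2:
Rachford–Rice: g(ψ₂) = Σ zᵢ(Kᵢ−1)/(1+ψ₂(Kᵢ−1)) = 0.
Check two-phase: ΣzᵢKᵢ = 1.236 > 1 and Σzᵢ/Kᵢ = 1.460 > 1, so g(0) = 0.236 > 0 and g(1) = -0.460 < 0.
Newton–Raphson from ψ₂ = 0.5:
  ψ₂ = 0.500: g = -0.0801, g' = -0.537 → ψ₂ = 0.351
  ψ₂ = 0.351: g = -0.0004, g' = -0.543 → ψ₂ = 0.350
Converged at ψ₂ = 0.350.
  1: x = 0.171, y = 0.462
  2: x = 0.420, y = 0.399
  3: x = 0.409, y = 0.139

y_2 (drum 2) = 0.399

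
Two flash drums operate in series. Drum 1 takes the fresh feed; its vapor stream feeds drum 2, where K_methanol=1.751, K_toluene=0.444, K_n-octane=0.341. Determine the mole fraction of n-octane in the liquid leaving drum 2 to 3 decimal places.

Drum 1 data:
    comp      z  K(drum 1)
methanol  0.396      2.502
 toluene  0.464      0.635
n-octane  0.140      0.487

Drum 1:
Material balance + equilibrium reduce to Σ zᵢ(Kᵢ−1)/(1+ψ₁(Kᵢ−1)) = 0.
Check two-phase: ΣzᵢKᵢ = 1.354 > 1 and Σzᵢ/Kᵢ = 1.176 > 1, so g(0) = 0.354 > 0 and g(1) = -0.176 < 0.
Iterate (Newton) starting at ψ₁ = 0.5:
  ψ₁ = 0.500: g = 0.0359, g' = -0.451 → ψ₁ = 0.580
  ψ₁ = 0.580: g = 0.0009, g' = -0.429 → ψ₁ = 0.582
Converged at ψ₁ = 0.582.
Drum-1 compositions:
  methanol: x = 0.211, y = 0.529
  toluene: x = 0.589, y = 0.374
  n-octane: x = 0.200, y = 0.097
Drum-2 feed = drum-1 vapor: z₂ = (0.5287, 0.3741, 0.0972).
Drum 2:
Rachford–Rice: g(ψ₂) = Σ zᵢ(Kᵢ−1)/(1+ψ₂(Kᵢ−1)) = 0.
Feasibility: ΣzᵢKᵢ = 1.125, Σzᵢ/Kᵢ = 1.430 — both > 1, two phases present.
Newton–Raphson from ψ₂ = 0.5:
  ψ₂ = 0.500: g = -0.0949, g' = -0.473 → ψ₂ = 0.299
  ψ₂ = 0.299: g = -0.0052, g' = -0.431 → ψ₂ = 0.287
Converged at ψ₂ = 0.287.
  methanol: x = 0.435, y = 0.761
  toluene: x = 0.445, y = 0.198
  n-octane: x = 0.120, y = 0.041

x_n-octane (drum 2) = 0.120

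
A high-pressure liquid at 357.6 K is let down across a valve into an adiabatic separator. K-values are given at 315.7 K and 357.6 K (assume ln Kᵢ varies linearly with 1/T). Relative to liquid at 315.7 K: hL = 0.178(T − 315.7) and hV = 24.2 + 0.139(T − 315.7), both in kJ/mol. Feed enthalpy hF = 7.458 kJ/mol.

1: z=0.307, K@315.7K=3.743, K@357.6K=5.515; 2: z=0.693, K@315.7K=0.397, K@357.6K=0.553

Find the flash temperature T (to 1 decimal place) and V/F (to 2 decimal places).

Adiabatic flash: solve Rachford–Rice at each trial T, then check hF = ψ·hV(T) + (1−ψ)·hL(T).
  T = 315.7 K: K = (3.743, 0.397), RR gives ψ = 0.256, H_out = 6.207 kJ/mol
  T = 357.6 K: K = (5.515, 0.553), RR gives ψ = 0.533, H_out = 19.493 kJ/mol
  T = 336.6 K: K = (4.596, 0.473), RR gives ψ = 0.390, H_out = 12.843 kJ/mol
  T = 326.1 K: K = (4.159, 0.434), RR gives ψ = 0.324, H_out = 9.549 kJ/mol
  T = 320.9 K: K = (3.949, 0.416), RR gives ψ = 0.290, H_out = 7.893 kJ/mol
  T = 318.3 K: K = (3.846, 0.406), RR gives ψ = 0.274, H_out = 7.055 kJ/mol
  T = 319.6 K: K = (3.897, 0.411), RR gives ψ = 0.282, H_out = 7.475 kJ/mol
Linear interpolation between T = 318.3 (H_out = 7.055) and T = 319.6 (H_out = 7.475) on hF = 7.458 gives T ≈ 319.5 K, at which ψ = 0.28.

T = 319.5 K, V/F = 0.28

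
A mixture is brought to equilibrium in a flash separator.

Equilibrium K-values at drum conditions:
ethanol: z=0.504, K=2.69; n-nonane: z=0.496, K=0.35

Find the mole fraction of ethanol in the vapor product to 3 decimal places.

Rachford–Rice: g(V/F) = Σ zᵢ(Kᵢ−1)/(1+V/F(Kᵢ−1)) = 0.
Check two-phase: ΣzᵢKᵢ = 1.529 > 1 and Σzᵢ/Kᵢ = 1.605 > 1, so g(0) = 0.529 > 0 and g(1) = -0.605 < 0.
Binary case is linear: z₁(K₁−1)(1+V/F(K₂−1)) + z₂(K₂−1)(1+V/F(K₁−1)) = 0
⇒ V/F = [z₁(K₁−1)+z₂(K₂−1)] / [−(K₁−1)(K₂−1)] = 0.5294/1.0985 = 0.482
Compositions from xᵢ = zᵢ/(1+V/F(Kᵢ−1)), yᵢ = Kᵢxᵢ:
  ethanol: x = 0.278, y = 0.747
  n-nonane: x = 0.722, y = 0.253

y_ethanol = 0.747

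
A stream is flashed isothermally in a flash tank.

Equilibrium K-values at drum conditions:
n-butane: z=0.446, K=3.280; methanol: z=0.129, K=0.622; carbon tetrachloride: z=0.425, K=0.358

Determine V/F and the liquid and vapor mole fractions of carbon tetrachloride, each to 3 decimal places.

V/F = 0.514, x_carbon tetrachloride = 0.635, y_carbon tetrachloride = 0.227

Rachford–Rice: g(V/F) = Σ zᵢ(Kᵢ−1)/(1+V/F(Kᵢ−1)) = 0.
g(0) = ΣzᵢKᵢ − 1 = 0.695 and g(1) = 1 − Σzᵢ/Kᵢ = -0.531, so a root lies in (0, 1).
Newton iteration, V/F⁰ = 0.45:
  V/F = 0.450: g = 0.0595, g' = -0.938 → V/F = 0.513
  V/F = 0.513: g = 0.0010, g' = -0.910 → V/F = 0.514
Converged at V/F = 0.514.
Compositions from xᵢ = zᵢ/(1+V/F(Kᵢ−1)), yᵢ = Kᵢxᵢ:
  n-butane: x = 0.205, y = 0.673
  methanol: x = 0.160, y = 0.100
  carbon tetrachloride: x = 0.635, y = 0.227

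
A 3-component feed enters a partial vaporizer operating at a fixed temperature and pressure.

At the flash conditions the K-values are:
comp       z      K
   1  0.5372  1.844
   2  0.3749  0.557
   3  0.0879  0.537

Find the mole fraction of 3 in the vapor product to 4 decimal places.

y_3 = 0.0677

Material balance + equilibrium reduce to Σ zᵢ(Kᵢ−1)/(1+β(Kᵢ−1)) = 0.
Feasibility: ΣzᵢKᵢ = 1.2466, Σzᵢ/Kᵢ = 1.1281 — both > 1, two phases present.
Iterate (Newton) starting at β = 0.5:
  β = 0.5000: g = 0.05255, g' = -0.3425 → β = 0.6534
  β = 0.6534: g = 0.00014, g' = -0.3434 → β = 0.6538
Converged at β = 0.6538.
Compositions from xᵢ = zᵢ/(1+β(Kᵢ−1)), yᵢ = Kᵢxᵢ:
  1: x = 0.3462, y = 0.6383
  2: x = 0.5278, y = 0.2940
  3: x = 0.1261, y = 0.0677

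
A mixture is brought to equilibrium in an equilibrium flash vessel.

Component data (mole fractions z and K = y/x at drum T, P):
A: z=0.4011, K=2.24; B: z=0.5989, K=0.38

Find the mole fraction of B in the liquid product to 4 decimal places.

x_B = 0.6667

Material balance + equilibrium reduce to Σ zᵢ(Kᵢ−1)/(1+V/F(Kᵢ−1)) = 0.
g(0) = ΣzᵢKᵢ − 1 = 0.1260 and g(1) = 1 − Σzᵢ/Kᵢ = -0.7551, so a root lies in (0, 1).
Binary case is linear: z₁(K₁−1)(1+V/F(K₂−1)) + z₂(K₂−1)(1+V/F(K₁−1)) = 0
⇒ V/F = [z₁(K₁−1)+z₂(K₂−1)] / [−(K₁−1)(K₂−1)] = 0.12605/0.76880 = 0.1640
Compositions from xᵢ = zᵢ/(1+V/F(Kᵢ−1)), yᵢ = Kᵢxᵢ:
  A: x = 0.3333, y = 0.7467
  B: x = 0.6667, y = 0.2533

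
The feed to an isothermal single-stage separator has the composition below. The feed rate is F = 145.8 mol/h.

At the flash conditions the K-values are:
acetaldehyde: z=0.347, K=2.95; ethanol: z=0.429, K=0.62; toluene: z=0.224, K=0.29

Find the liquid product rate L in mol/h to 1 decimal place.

L = 94.3 mol/h

Rachford–Rice: g(ψ) = Σ zᵢ(Kᵢ−1)/(1+ψ(Kᵢ−1)) = 0.
Check two-phase: ΣzᵢKᵢ = 1.355 > 1 and Σzᵢ/Kᵢ = 1.582 > 1, so g(0) = 0.355 > 0 and g(1) = -0.582 < 0.
Newton iteration, ψ⁰ = 0.5:
  ψ = 0.500: g = -0.1052, g' = -0.704 → ψ = 0.351
  ψ = 0.351: g = 0.0021, g' = -0.748 → ψ = 0.353
Converged at ψ = 0.353.
Then V = ψ·F = 0.3534·145.8 = 51.5 mol/h and L = F − V = 94.3 mol/h.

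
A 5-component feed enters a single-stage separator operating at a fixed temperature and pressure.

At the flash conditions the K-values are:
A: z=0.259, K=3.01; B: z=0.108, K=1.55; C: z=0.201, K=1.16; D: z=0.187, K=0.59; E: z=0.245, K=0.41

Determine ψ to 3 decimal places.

Rachford–Rice: g(ψ) = Σ zᵢ(Kᵢ−1)/(1+ψ(Kᵢ−1)) = 0.
g(0) = ΣzᵢKᵢ − 1 = 0.391 and g(1) = 1 − Σzᵢ/Kᵢ = -0.244, so a root lies in (0, 1).
Newton iteration, ψ⁰ = 0.5:
  ψ = 0.500: g = 0.0345, g' = -0.506 → ψ = 0.568
  ψ = 0.568: g = 0.0003, g' = -0.498 → ψ = 0.569
Converged at ψ = 0.569.

ψ = 0.569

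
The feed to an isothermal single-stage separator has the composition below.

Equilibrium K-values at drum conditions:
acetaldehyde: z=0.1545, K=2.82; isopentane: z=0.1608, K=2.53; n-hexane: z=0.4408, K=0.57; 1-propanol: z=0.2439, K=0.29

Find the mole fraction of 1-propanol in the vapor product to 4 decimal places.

Iterate (Newton) starting at ψ = 0.52:
  ψ = 0.5200: g = -0.23717, g' = -0.6960 → ψ = 0.1793
  ψ = 0.1793: g = 0.00130, g' = -0.7799 → ψ = 0.1809
Converged at ψ = 0.1809.
Compositions from xᵢ = zᵢ/(1+ψ(Kᵢ−1)), yᵢ = Kᵢxᵢ:
  acetaldehyde: x = 0.1162, y = 0.3278
  isopentane: x = 0.1259, y = 0.3186
  n-hexane: x = 0.4780, y = 0.2725
  1-propanol: x = 0.2798, y = 0.0812

y_1-propanol = 0.0812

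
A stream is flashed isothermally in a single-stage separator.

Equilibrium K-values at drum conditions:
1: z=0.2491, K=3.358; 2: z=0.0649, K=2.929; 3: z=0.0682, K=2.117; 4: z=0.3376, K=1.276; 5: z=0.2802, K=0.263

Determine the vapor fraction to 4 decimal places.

Newton–Raphson from ψ = 0.5:
  ψ = 0.5000: g = 0.13704, g' = -0.7908 → ψ = 0.6733
  ψ = 0.6733: g = -0.00640, g' = -0.8982 → ψ = 0.6662
  ψ = 0.6662: g = -0.00003, g' = -0.8895 → ψ = 0.6661
Converged at ψ = 0.6661.

ψ = 0.6661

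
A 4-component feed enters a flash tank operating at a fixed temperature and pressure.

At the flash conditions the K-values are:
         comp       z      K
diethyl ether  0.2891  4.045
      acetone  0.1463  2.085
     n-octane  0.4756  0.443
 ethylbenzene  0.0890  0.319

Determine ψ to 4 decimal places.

Rachford–Rice: g(ψ) = Σ zᵢ(Kᵢ−1)/(1+ψ(Kᵢ−1)) = 0.
Feasibility: ΣzᵢKᵢ = 1.7135, Σzᵢ/Kᵢ = 1.4942 — both > 1, two phases present.
Iterate (Newton) starting at ψ = 0.47:
  ψ = 0.4700: g = 0.01923, g' = -0.8891 → ψ = 0.4916
  ψ = 0.4916: g = 0.00014, g' = -0.8763 → ψ = 0.4918
Converged at ψ = 0.4918.

ψ = 0.4918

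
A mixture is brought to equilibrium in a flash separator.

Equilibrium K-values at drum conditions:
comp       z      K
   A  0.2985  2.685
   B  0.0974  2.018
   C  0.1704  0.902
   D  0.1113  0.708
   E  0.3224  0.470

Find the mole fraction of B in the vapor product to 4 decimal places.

Material balance + equilibrium reduce to Σ zᵢ(Kᵢ−1)/(1+ψ(Kᵢ−1)) = 0.
Feasibility: ΣzᵢKᵢ = 1.3821, Σzᵢ/Kᵢ = 1.1915 — both > 1, two phases present.
Iterate (Newton) starting at ψ = 0.5:
  ψ = 0.5000: g = 0.05060, g' = -0.4764 → ψ = 0.6062
  ψ = 0.6062: g = 0.00113, g' = -0.4585 → ψ = 0.6087
Converged at ψ = 0.6087.
Compositions from xᵢ = zᵢ/(1+ψ(Kᵢ−1)), yᵢ = Kᵢxᵢ:
  A: x = 0.1474, y = 0.3957
  B: x = 0.0601, y = 0.1214
  C: x = 0.1812, y = 0.1635
  D: x = 0.1354, y = 0.0958
  E: x = 0.4759, y = 0.2237

y_B = 0.1214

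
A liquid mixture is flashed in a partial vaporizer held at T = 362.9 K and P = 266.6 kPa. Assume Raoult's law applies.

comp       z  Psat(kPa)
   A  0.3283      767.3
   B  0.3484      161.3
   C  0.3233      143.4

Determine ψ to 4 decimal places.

Raoult's law: Kᵢ = Pᵢˢᵃᵗ/P = Pᵢˢᵃᵗ/266.6.
  K_A = 767.3/266.6 = 2.878095, K_B = 161.3/266.6 = 0.605026, K_C = 143.4/266.6 = 0.537884
Let ψ = V/F and solve Σ zᵢ(Kᵢ−1)/(1+ψ(Kᵢ−1)) = 0.
Check two-phase: ΣzᵢKᵢ = 1.3296 > 1 and Σzᵢ/Kᵢ = 1.2910 > 1, so g(0) = 0.3296 > 0 and g(1) = -0.2910 < 0.
Newton iteration, ψ⁰ = 0.6:
  ψ = 0.6000: g = -0.09717, g' = -0.4815 → ψ = 0.3982
  ψ = 0.3982: g = 0.00637, g' = -0.5593 → ψ = 0.4096
  ψ = 0.4096: g = 0.00004, g' = -0.5523 → ψ = 0.4097
Converged at ψ = 0.4097.

ψ = 0.4097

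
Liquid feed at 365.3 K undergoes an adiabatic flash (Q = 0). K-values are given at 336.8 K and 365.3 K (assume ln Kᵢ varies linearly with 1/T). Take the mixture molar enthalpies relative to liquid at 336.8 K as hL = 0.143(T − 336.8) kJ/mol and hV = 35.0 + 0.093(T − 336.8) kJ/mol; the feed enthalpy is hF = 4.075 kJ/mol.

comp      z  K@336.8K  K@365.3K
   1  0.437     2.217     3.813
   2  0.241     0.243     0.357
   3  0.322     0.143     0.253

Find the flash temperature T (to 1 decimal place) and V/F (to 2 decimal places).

Adiabatic flash: solve Rachford–Rice at each trial T, then check hF = ψ·hV(T) + (1−ψ)·hL(T).
  T = 336.8 K: K = (2.217, 0.243, 0.143), RR gives ψ = 0.074, H_out = 2.590 kJ/mol
  T = 365.3 K: K = (3.813, 0.357, 0.253), RR gives ψ = 0.421, H_out = 18.196 kJ/mol
  T = 351.1 K: K = (2.942, 0.297, 0.193), RR gives ψ = 0.282, H_out = 11.728 kJ/mol
  T = 344.0 K: K = (2.564, 0.269, 0.167), RR gives ψ = 0.193, H_out = 7.724 kJ/mol
  T = 340.4 K: K = (2.386, 0.256, 0.154), RR gives ψ = 0.138, H_out = 5.334 kJ/mol
  T = 338.6 K: K = (2.300, 0.249, 0.149), RR gives ψ = 0.108, H_out = 4.013 kJ/mol
Linear interpolation between T = 338.6 (H_out = 4.013) and T = 340.4 (H_out = 5.334) on hF = 4.075 gives T ≈ 338.7 K, at which ψ = 0.11.

T = 338.7 K, V/F = 0.11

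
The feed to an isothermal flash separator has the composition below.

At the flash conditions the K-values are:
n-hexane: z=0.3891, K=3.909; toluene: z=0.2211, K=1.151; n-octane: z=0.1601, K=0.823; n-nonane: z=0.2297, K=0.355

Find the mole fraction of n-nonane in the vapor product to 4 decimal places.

y_n-nonane = 0.1785

Rachford–Rice: g(ψ) = Σ zᵢ(Kᵢ−1)/(1+ψ(Kᵢ−1)) = 0.
g(0) = ΣzᵢKᵢ − 1 = 0.9888 and g(1) = 1 − Σzᵢ/Kᵢ = -0.1332, so a root lies in (0, 1).
Iterate (Newton) starting at ψ = 0.5:
  ψ = 0.5000: g = 0.24242, g' = -0.7651 → ψ = 0.8168
  ψ = 0.8168: g = 0.01872, g' = -0.7266 → ψ = 0.8426
  ψ = 0.8426: g = -0.00024, g' = -0.7459 → ψ = 0.8423
Converged at ψ = 0.8423.
Compositions from xᵢ = zᵢ/(1+ψ(Kᵢ−1)), yᵢ = Kᵢxᵢ:
  n-hexane: x = 0.1128, y = 0.4408
  toluene: x = 0.1962, y = 0.2258
  n-octane: x = 0.1881, y = 0.1548
  n-nonane: x = 0.5029, y = 0.1785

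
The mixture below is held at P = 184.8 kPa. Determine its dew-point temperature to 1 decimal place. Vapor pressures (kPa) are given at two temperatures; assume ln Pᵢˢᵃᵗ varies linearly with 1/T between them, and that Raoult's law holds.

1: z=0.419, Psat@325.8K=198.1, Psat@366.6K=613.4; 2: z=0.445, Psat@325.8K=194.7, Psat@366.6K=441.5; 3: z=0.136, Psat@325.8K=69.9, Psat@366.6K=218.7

Dew-point temperature: Σzᵢ·P/Pᵢˢᵃᵗ(T) = 1. Interpolate ln Pᵢˢᵃᵗ = aᵢ + bᵢ/T.
  T = 325.8 K: ΣzᵢP/Pᵢˢᵃᵗ = 1.1728
  T = 366.6 K: ΣzᵢP/Pᵢˢᵃᵗ = 0.4274
  T = 346.2 K: ΣzᵢP/Pᵢˢᵃᵗ = 0.6852
  T = 336.0 K: ΣzᵢP/Pᵢˢᵃᵗ = 0.8884
  T = 330.9 K: ΣzᵢP/Pᵢˢᵃᵗ = 1.0184
  T = 333.4 K: ΣzᵢP/Pᵢˢᵃᵗ = 0.9519
Interpolating between 330.9 K and 333.4 K gives T ≈ 331.6 K.

T = 331.6 K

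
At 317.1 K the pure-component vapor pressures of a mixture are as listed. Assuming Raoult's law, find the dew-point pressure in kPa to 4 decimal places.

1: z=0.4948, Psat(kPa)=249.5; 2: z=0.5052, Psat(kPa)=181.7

Pdew = 209.9264 kPa

At the dew point ψ → 1, so Σzᵢ/Kᵢ = 1 with Kᵢ = Pᵢˢᵃᵗ/P ⇒ 1/P = Σzᵢ/Pᵢˢᵃᵗ.
1/P = 0.4948/249.5 + 0.5052/181.7 = 0.0047636 ⇒ P = 209.9264 kPa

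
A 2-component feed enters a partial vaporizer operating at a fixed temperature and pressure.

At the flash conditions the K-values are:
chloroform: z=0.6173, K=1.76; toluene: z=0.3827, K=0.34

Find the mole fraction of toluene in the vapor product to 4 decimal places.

Material balance + equilibrium reduce to Σ zᵢ(Kᵢ−1)/(1+ψ(Kᵢ−1)) = 0.
g(0) = ΣzᵢKᵢ − 1 = 0.2166 and g(1) = 1 − Σzᵢ/Kᵢ = -0.4763, so a root lies in (0, 1).
Newton iteration, ψ⁰ = 0.5:
  ψ = 0.5000: g = -0.03703, g' = -0.5586 → ψ = 0.4337
  ψ = 0.4337: g = -0.00104, g' = -0.5289 → ψ = 0.4318
Converged at ψ = 0.4318.
Compositions from xᵢ = zᵢ/(1+ψ(Kᵢ−1)), yᵢ = Kᵢxᵢ:
  chloroform: x = 0.4648, y = 0.8180
  toluene: x = 0.5352, y = 0.1820

y_toluene = 0.1820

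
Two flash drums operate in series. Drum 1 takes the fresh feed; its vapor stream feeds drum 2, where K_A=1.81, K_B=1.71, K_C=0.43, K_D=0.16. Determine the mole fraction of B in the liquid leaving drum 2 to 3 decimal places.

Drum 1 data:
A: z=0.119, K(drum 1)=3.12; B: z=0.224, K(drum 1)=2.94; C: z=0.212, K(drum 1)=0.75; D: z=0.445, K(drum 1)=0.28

Drum 1:
Let ψ₁ = V/F and solve Σ zᵢ(Kᵢ−1)/(1+ψ₁(Kᵢ−1)) = 0.
Check two-phase: ΣzᵢKᵢ = 1.313 > 1 and Σzᵢ/Kᵢ = 1.986 > 1, so g(0) = 0.313 > 0 and g(1) = -0.986 < 0.
Newton–Raphson from ψ₁ = 0.58:
  ψ₁ = 0.580: g = -0.2945, g' = -0.992 → ψ₁ = 0.283
  ψ₁ = 0.283: g = -0.0215, g' = -0.939 → ψ₁ = 0.260
  ψ₁ = 0.260: g = 0.0002, g' = -0.959 → ψ₁ = 0.261
Converged at ψ₁ = 0.261.
Drum-1 compositions:
  A: x = 0.077, y = 0.239
  B: x = 0.149, y = 0.437
  C: x = 0.227, y = 0.170
  D: x = 0.548, y = 0.153
Drum-2 feed = drum-1 vapor: z₂ = (0.2391, 0.4374, 0.1701, 0.1534).
Drum 2:
Newton–Raphson from ψ₂ = 0.5:
  ψ₂ = 0.500: g = 0.0093, g' = -0.629 → ψ₂ = 0.515
Converged at ψ₂ = 0.515.
  A: x = 0.169, y = 0.305
  B: x = 0.320, y = 0.548
  C: x = 0.241, y = 0.103
  D: x = 0.270, y = 0.043

x_B (drum 2) = 0.320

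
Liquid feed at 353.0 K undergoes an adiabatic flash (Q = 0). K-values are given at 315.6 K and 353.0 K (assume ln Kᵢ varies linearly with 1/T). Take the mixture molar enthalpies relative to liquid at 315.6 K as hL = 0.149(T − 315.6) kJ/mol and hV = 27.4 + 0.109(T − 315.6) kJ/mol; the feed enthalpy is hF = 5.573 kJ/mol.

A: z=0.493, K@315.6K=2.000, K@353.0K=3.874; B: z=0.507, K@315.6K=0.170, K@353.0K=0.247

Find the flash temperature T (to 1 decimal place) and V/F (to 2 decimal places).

Adiabatic flash: solve Rachford–Rice at each trial T, then check hF = ψ·hV(T) + (1−ψ)·hL(T).
  T = 315.6 K: K = (2.000, 0.170), RR gives ψ = 0.087, H_out = 2.383 kJ/mol
  T = 353.0 K: K = (3.874, 0.247), RR gives ψ = 0.478, H_out = 17.963 kJ/mol
  T = 334.3 K: K = (2.835, 0.207), RR gives ψ = 0.346, H_out = 11.995 kJ/mol
  T = 325.0 K: K = (2.396, 0.188), RR gives ψ = 0.244, H_out = 7.996 kJ/mol
  T = 320.3 K: K = (2.192, 0.179), RR gives ψ = 0.175, H_out = 5.465 kJ/mol
  T = 322.6 K: K = (2.290, 0.184), RR gives ψ = 0.211, H_out = 6.760 kJ/mol
Linear interpolation between T = 320.3 (H_out = 5.465) and T = 322.6 (H_out = 6.760) on hF = 5.573 gives T ≈ 320.5 K, at which ψ = 0.18.

T = 320.5 K, V/F = 0.18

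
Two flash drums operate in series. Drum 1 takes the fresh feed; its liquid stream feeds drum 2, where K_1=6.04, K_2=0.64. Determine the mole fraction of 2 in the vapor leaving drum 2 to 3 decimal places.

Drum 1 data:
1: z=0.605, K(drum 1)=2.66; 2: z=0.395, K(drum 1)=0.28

Drum 1:
Iterate (Newton) starting at ψ₁ = 0.5:
  ψ₁ = 0.500: g = 0.1044, g' = -0.998 → ψ₁ = 0.605
  ψ₁ = 0.605: g = -0.0025, g' = -1.057 → ψ₁ = 0.602
Converged at ψ₁ = 0.602.
Drum-1 compositions:
  1: x = 0.303, y = 0.805
  2: x = 0.697, y = 0.195
Drum-2 feed = drum-1 liquid: z₂ = (0.3025, 0.6975).
Drum 2:
Iterate (Newton) starting at ψ₂ = 0.5:
  ψ₂ = 0.500: g = 0.1269, g' = -0.755 → ψ₂ = 0.668
  ψ₂ = 0.668: g = 0.0184, g' = -0.560 → ψ₂ = 0.701
  ψ₂ = 0.701: g = 0.0004, g' = -0.536 → ψ₂ = 0.702
Converged at ψ₂ = 0.702.
  1: x = 0.067, y = 0.403
  2: x = 0.933, y = 0.597

y_2 (drum 2) = 0.597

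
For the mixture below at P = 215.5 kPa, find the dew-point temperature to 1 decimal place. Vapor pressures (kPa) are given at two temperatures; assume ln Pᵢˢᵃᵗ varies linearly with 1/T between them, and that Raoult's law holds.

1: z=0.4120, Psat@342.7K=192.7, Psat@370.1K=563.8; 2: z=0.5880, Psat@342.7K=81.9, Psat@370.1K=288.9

Dew-point temperature: Σzᵢ·P/Pᵢˢᵃᵗ(T) = 1. Interpolate ln Pᵢˢᵃᵗ = aᵢ + bᵢ/T.
  T = 342.7 K: ΣzᵢP/Pᵢˢᵃᵗ = 2.0079
  T = 370.1 K: ΣzᵢP/Pᵢˢᵃᵗ = 0.5961
  T = 356.4 K: ΣzᵢP/Pᵢˢᵃᵗ = 1.0679
  T = 363.2 K: ΣzᵢP/Pᵢˢᵃᵗ = 0.7950
  T = 359.8 K: ΣzᵢP/Pᵢˢᵃᵗ = 0.9201
  T = 358.1 K: ΣzᵢP/Pᵢˢᵃᵗ = 0.9909
Interpolating between 356.4 K and 358.1 K gives T ≈ 357.9 K.

T = 357.9 K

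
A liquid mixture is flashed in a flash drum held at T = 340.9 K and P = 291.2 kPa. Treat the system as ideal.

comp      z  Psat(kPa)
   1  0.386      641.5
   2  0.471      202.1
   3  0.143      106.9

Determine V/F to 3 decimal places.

Raoult's law: Kᵢ = Pᵢˢᵃᵗ/P = Pᵢˢᵃᵗ/291.2.
  K_1 = 641.5/291.2 = 2.20295, K_2 = 202.1/291.2 = 0.69402, K_3 = 106.9/291.2 = 0.36710
Rachford–Rice: g(V/F) = Σ zᵢ(Kᵢ−1)/(1+V/F(Kᵢ−1)) = 0.
Check two-phase: ΣzᵢKᵢ = 1.230 > 1 and Σzᵢ/Kᵢ = 1.243 > 1, so g(0) = 0.230 > 0 and g(1) = -0.243 < 0.
Iterate (Newton) starting at V/F = 0.5:
  V/F = 0.500: g = -0.0126, g' = -0.402 → V/F = 0.469
Converged at V/F = 0.469.

V/F = 0.469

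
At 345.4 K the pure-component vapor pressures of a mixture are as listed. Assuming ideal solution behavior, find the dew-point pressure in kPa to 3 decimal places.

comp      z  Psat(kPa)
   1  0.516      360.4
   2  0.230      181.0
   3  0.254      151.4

At the dew point ψ → 1, so Σzᵢ/Kᵢ = 1 with Kᵢ = Pᵢˢᵃᵗ/P ⇒ 1/P = Σzᵢ/Pᵢˢᵃᵗ.
1/P = 0.516/360.4 + 0.230/181.0 + 0.254/151.4 = 0.004380 ⇒ P = 228.303 kPa

Pdew = 228.303 kPa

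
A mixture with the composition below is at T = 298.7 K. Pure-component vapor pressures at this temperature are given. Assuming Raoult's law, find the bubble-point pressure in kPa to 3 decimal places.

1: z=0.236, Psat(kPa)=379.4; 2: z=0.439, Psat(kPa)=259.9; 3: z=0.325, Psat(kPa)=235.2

At the bubble point ψ → 0, so ΣzᵢKᵢ = 1 with Kᵢ = Pᵢˢᵃᵗ/P ⇒ P = ΣzᵢPᵢˢᵃᵗ.
P = 0.236·379.4 + 0.439·259.9 + 0.325·235.2 = 280.075 kPa

Pbub = 280.075 kPa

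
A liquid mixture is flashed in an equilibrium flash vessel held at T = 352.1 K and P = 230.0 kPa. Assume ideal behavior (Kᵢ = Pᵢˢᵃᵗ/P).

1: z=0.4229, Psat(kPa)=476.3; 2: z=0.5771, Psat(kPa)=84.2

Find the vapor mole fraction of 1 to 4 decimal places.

Raoult's law: Kᵢ = Pᵢˢᵃᵗ/P = Pᵢˢᵃᵗ/230.0.
  K_1 = 476.3/230.0 = 2.070870, K_2 = 84.2/230.0 = 0.366087
Let ψ = V/F and solve Σ zᵢ(Kᵢ−1)/(1+ψ(Kᵢ−1)) = 0.
Check two-phase: ΣzᵢKᵢ = 1.0870 > 1 and Σzᵢ/Kᵢ = 1.7806 > 1, so g(0) = 0.0870 > 0 and g(1) = -0.7806 < 0.
Binary case is linear: z₁(K₁−1)(1+ψ(K₂−1)) + z₂(K₂−1)(1+ψ(K₁−1)) = 0
⇒ ψ = [z₁(K₁−1)+z₂(K₂−1)] / [−(K₁−1)(K₂−1)] = 0.08704/0.67884 = 0.1282
Compositions from xᵢ = zᵢ/(1+ψ(Kᵢ−1)), yᵢ = Kᵢxᵢ:
  1: x = 0.3718, y = 0.7700
  2: x = 0.6282, y = 0.2300

y_1 = 0.7700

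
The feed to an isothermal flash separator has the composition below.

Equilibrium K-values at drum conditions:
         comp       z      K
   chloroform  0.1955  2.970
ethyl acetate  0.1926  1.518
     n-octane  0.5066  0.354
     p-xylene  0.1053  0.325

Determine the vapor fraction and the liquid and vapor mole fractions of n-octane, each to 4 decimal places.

ψ = 0.0892, x_n-octane = 0.5376, y_n-octane = 0.1903

Material balance + equilibrium reduce to Σ zᵢ(Kᵢ−1)/(1+ψ(Kᵢ−1)) = 0.
Check two-phase: ΣzᵢKᵢ = 1.0866 > 1 and Σzᵢ/Kᵢ = 1.9478 > 1, so g(0) = 0.0866 > 0 and g(1) = -0.9478 < 0.
Newton iteration, ψ⁰ = 0.5:
  ψ = 0.5000: g = -0.31742, g' = -0.7957 → ψ = 0.1011
  ψ = 0.1011: g = -0.01044, g' = -0.8715 → ψ = 0.0891
  ψ = 0.0891: g = 0.00010, g' = -0.8886 → ψ = 0.0892
Converged at ψ = 0.0892.
Compositions from xᵢ = zᵢ/(1+ψ(Kᵢ−1)), yᵢ = Kᵢxᵢ:
  chloroform: x = 0.1663, y = 0.4938
  ethyl acetate: x = 0.1841, y = 0.2795
  n-octane: x = 0.5376, y = 0.1903
  p-xylene: x = 0.1120, y = 0.0364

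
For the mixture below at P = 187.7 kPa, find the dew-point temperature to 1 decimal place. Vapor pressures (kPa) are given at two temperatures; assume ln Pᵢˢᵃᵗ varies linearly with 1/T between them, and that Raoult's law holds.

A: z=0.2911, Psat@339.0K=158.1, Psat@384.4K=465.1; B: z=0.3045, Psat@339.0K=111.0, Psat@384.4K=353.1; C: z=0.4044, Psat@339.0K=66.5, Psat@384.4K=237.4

Dew-point temperature: Σzᵢ·P/Pᵢˢᵃᵗ(T) = 1. Interpolate ln Pᵢˢᵃᵗ = aᵢ + bᵢ/T.
  T = 339.0 K: ΣzᵢP/Pᵢˢᵃᵗ = 2.0019
  T = 384.4 K: ΣzᵢP/Pᵢˢᵃᵗ = 0.5991
  T = 361.7 K: ΣzᵢP/Pᵢˢᵃᵗ = 1.0537
  T = 373.0 K: ΣzᵢP/Pᵢˢᵃᵗ = 0.7886
  T = 367.4 K: ΣzᵢP/Pᵢˢᵃᵗ = 0.9083
  T = 364.5 K: ΣzᵢP/Pᵢˢᵃᵗ = 0.9790
Interpolating between 361.7 K and 364.5 K gives T ≈ 363.7 K.

T = 363.7 K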